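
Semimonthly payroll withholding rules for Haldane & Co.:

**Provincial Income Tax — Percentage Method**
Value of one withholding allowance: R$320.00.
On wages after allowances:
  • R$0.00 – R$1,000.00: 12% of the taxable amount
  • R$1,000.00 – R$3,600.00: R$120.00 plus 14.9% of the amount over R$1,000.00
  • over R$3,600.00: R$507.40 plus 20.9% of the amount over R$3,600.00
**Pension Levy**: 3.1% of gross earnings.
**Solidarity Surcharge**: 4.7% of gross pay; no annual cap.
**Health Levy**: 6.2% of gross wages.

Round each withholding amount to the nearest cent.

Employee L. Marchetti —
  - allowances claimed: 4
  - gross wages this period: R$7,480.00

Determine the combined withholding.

R$2,098.00

Provincial Income Tax: taxable = R$7,480.00 − 4×R$320.00 = R$6,200.00
  R$507.40 + 20.9% × (R$6,200.00 − R$3,600.00) = R$507.40 + 20.9% × R$2,600.00 = R$1,050.80
Pension Levy: 3.1% × R$7,480.00 = R$231.88
Solidarity Surcharge: 4.7% × R$7,480.00 = R$351.56
Health Levy: 6.2% × R$7,480.00 = R$463.76
Total: R$1,050.80 + R$231.88 + R$351.56 + R$463.76 = R$2,098.00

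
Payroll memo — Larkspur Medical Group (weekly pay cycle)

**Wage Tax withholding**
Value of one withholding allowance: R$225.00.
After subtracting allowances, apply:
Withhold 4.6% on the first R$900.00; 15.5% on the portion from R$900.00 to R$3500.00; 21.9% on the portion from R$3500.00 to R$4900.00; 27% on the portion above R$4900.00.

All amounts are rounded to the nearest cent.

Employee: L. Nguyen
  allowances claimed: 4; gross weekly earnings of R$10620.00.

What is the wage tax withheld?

R$2052.40

Wage Tax: taxable = R$10620.00 − 4×R$225.00 = R$9720.00
  R$751.00 + 27% × (R$9720.00 − R$4900.00) = R$751.00 + 27% × R$4820.00 = R$2052.40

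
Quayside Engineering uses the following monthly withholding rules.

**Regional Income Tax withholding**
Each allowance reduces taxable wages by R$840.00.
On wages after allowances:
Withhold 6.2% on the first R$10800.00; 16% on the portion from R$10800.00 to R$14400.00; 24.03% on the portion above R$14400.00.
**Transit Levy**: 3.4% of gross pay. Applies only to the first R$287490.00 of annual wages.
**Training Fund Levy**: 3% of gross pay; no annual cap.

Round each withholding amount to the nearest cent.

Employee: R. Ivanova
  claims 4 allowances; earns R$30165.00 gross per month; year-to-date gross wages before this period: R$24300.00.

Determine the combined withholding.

Regional Income Tax: taxable = R$30165.00 − 4×R$840.00 = R$26805.00
  R$1245.60 + 24.03% × (R$26805.00 − R$14400.00) = R$1245.60 + 24.03% × R$12405.00 = R$4226.52
Transit Levy: 3.4% × R$30165.00 = R$1025.61
Training Fund Levy: 3% × R$30165.00 = R$904.95
Total: R$4226.52 + R$1025.61 + R$904.95 = R$6157.08

R$6157.08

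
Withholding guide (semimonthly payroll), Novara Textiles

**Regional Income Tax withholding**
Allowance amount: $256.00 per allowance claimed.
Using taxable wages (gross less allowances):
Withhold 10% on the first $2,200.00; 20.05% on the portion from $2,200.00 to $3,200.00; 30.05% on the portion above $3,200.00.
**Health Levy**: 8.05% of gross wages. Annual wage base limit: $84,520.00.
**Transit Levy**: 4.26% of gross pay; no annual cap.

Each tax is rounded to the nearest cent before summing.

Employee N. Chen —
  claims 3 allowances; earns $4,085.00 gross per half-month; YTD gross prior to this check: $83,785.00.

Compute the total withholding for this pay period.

$688.85

Regional Income Tax: taxable = $4,085.00 − 3×$256.00 = $3,317.00
  $420.50 + 30.05% × ($3,317.00 − $3,200.00) = $420.50 + 30.05% × $117.00 = $455.66
Health Levy: cap $84,520.00 − YTD $83,785.00 = $735.00 subject; 8.05% × $735.00 = $59.17
Transit Levy: 4.26% × $4,085.00 = $174.02
Total: $455.66 + $59.17 + $174.02 = $688.85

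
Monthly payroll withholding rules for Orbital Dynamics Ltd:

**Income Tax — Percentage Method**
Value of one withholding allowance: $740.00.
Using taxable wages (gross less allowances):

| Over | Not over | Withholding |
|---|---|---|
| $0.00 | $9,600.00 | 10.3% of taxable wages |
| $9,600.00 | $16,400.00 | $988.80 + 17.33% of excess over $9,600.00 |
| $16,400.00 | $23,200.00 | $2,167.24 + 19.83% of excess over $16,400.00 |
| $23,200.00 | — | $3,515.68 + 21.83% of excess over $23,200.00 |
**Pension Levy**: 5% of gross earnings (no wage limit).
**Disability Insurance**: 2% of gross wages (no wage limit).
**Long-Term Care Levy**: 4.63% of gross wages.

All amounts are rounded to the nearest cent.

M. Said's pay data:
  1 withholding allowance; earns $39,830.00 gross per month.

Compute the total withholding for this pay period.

$11,616.70

Income Tax: taxable = $39,830.00 − 1×$740.00 = $39,090.00
  $3,515.68 + 21.83% × ($39,090.00 − $23,200.00) = $3,515.68 + 21.83% × $15,890.00 = $6,984.47
Pension Levy: 5% × $39,830.00 = $1,991.50
Disability Insurance: 2% × $39,830.00 = $796.60
Long-Term Care Levy: 4.63% × $39,830.00 = $1,844.13
Total: $6,984.47 + $1,991.50 + $796.60 + $1,844.13 = $11,616.70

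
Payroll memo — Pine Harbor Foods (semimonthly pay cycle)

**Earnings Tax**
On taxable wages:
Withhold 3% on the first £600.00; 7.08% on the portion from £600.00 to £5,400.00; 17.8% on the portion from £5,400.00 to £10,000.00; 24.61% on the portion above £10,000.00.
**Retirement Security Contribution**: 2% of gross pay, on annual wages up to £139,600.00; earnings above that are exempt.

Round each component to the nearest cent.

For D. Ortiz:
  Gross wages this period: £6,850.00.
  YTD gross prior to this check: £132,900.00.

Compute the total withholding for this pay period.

£749.94

Earnings Tax: taxable = £6,850.00
  £357.84 + 17.8% × (£6,850.00 − £5,400.00) = £357.84 + 17.8% × £1,450.00 = £615.94
Retirement Security Contribution: cap £139,600.00 − YTD £132,900.00 = £6,700.00 subject; 2% × £6,700.00 = £134.00
Total: £615.94 + £134.00 = £749.94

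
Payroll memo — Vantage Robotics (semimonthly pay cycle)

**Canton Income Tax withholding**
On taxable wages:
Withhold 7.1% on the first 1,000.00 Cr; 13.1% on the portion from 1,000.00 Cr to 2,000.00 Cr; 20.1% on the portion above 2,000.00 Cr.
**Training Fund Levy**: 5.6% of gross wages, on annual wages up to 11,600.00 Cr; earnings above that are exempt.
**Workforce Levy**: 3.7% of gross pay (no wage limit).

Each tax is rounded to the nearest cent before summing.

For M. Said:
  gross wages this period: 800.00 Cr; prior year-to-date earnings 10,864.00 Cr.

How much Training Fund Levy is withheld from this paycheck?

Training Fund Levy: cap 11,600.00 Cr − YTD 10,864.00 Cr = 736.00 Cr subject; 5.6% × 736.00 Cr = 41.22 Cr

41.22 Cr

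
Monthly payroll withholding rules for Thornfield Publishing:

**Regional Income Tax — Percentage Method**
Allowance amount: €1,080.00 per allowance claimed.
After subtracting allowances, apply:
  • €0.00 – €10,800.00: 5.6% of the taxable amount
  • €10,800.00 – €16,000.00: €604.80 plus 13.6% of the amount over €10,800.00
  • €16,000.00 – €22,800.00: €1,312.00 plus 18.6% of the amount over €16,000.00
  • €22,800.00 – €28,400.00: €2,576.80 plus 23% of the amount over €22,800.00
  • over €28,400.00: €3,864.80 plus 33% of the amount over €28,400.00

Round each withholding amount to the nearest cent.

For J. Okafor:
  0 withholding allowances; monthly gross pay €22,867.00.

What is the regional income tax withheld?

Regional Income Tax: taxable = €22,867.00
  €2,576.80 + 23% × (€22,867.00 − €22,800.00) = €2,576.80 + 23% × €67.00 = €2,592.21

€2,592.21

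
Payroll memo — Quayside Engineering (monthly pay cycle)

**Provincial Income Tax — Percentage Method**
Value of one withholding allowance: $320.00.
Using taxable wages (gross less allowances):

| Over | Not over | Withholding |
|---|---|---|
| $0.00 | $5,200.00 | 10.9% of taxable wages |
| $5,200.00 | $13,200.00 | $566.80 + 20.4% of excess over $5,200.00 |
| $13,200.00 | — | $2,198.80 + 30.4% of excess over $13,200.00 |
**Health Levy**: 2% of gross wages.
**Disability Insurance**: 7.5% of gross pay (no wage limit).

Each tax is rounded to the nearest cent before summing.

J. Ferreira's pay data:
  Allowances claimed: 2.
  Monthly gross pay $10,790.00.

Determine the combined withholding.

$2,601.65

Provincial Income Tax: taxable = $10,790.00 − 2×$320.00 = $10,150.00
  $566.80 + 20.4% × ($10,150.00 − $5,200.00) = $566.80 + 20.4% × $4,950.00 = $1,576.60
Health Levy: 2% × $10,790.00 = $215.80
Disability Insurance: 7.5% × $10,790.00 = $809.25
Total: $1,576.60 + $215.80 + $809.25 = $2,601.65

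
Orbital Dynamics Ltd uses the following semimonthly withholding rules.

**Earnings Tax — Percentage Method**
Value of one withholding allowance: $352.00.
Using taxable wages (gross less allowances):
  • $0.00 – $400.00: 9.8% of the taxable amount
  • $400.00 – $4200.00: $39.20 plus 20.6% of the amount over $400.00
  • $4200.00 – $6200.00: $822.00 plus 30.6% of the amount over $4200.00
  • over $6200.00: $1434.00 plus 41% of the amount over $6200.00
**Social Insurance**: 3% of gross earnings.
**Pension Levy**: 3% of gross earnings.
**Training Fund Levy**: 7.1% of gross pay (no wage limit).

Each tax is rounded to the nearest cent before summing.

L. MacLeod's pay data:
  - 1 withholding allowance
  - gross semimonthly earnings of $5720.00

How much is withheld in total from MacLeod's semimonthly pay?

$1928.73

Earnings Tax: taxable = $5720.00 − 1×$352.00 = $5368.00
  $822.00 + 30.6% × ($5368.00 − $4200.00) = $822.00 + 30.6% × $1168.00 = $1179.41
Social Insurance: 3% × $5720.00 = $171.60
Pension Levy: 3% × $5720.00 = $171.60
Training Fund Levy: 7.1% × $5720.00 = $406.12
Total: $1179.41 + $171.60 + $171.60 + $406.12 = $1928.73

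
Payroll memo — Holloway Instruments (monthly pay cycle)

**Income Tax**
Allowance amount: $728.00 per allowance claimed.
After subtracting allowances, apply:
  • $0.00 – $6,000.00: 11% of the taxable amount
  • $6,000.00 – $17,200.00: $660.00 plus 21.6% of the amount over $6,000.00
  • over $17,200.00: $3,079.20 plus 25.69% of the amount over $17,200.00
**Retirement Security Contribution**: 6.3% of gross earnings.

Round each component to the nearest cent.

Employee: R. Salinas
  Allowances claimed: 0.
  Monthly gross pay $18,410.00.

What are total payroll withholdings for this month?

Income Tax: taxable = $18,410.00
  $3,079.20 + 25.69% × ($18,410.00 − $17,200.00) = $3,079.20 + 25.69% × $1,210.00 = $3,390.05
Retirement Security Contribution: 6.3% × $18,410.00 = $1,159.83
Total: $3,390.05 + $1,159.83 = $4,549.88

$4,549.88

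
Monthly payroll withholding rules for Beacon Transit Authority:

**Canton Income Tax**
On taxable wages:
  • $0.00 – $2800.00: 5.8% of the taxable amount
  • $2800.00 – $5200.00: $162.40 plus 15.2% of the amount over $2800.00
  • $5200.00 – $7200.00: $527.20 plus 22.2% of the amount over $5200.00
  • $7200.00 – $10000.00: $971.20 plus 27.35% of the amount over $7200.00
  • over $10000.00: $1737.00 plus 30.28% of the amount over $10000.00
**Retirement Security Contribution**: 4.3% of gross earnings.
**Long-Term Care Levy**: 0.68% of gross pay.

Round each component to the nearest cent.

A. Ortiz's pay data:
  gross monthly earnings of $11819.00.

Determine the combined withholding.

Canton Income Tax: taxable = $11819.00
  $1737.00 + 30.28% × ($11819.00 − $10000.00) = $1737.00 + 30.28% × $1819.00 = $2287.79
Retirement Security Contribution: 4.3% × $11819.00 = $508.22
Long-Term Care Levy: 0.68% × $11819.00 = $80.37
Total: $2287.79 + $508.22 + $80.37 = $2876.38

$2876.38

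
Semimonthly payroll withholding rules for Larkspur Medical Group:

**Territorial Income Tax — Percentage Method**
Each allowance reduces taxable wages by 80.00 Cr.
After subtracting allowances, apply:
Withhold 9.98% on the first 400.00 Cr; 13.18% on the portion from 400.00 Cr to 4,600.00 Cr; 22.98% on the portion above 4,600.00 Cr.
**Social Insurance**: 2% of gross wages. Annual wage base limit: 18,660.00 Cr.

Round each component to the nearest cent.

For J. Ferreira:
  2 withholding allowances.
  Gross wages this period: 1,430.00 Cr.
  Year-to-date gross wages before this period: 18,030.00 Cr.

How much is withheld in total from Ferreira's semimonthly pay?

Territorial Income Tax: taxable = 1,430.00 Cr − 2×80.00 Cr = 1,270.00 Cr
  39.92 Cr + 13.18% × (1,270.00 Cr − 400.00 Cr) = 39.92 Cr + 13.18% × 870.00 Cr = 154.59 Cr
Social Insurance: cap 18,660.00 Cr − YTD 18,030.00 Cr = 630.00 Cr subject; 2% × 630.00 Cr = 12.60 Cr
Total: 154.59 Cr + 12.60 Cr = 167.19 Cr

167.19 Cr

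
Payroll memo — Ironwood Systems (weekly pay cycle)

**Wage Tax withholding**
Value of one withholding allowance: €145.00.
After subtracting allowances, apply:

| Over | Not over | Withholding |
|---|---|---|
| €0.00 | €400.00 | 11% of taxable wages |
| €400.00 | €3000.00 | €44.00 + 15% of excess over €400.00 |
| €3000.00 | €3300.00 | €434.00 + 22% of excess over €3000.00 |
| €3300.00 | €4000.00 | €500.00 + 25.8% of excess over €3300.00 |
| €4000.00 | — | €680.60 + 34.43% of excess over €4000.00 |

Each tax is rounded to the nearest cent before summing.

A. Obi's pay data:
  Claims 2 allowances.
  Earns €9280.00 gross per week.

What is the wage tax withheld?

€2398.66

Wage Tax: taxable = €9280.00 − 2×€145.00 = €8990.00
  €680.60 + 34.43% × (€8990.00 − €4000.00) = €680.60 + 34.43% × €4990.00 = €2398.66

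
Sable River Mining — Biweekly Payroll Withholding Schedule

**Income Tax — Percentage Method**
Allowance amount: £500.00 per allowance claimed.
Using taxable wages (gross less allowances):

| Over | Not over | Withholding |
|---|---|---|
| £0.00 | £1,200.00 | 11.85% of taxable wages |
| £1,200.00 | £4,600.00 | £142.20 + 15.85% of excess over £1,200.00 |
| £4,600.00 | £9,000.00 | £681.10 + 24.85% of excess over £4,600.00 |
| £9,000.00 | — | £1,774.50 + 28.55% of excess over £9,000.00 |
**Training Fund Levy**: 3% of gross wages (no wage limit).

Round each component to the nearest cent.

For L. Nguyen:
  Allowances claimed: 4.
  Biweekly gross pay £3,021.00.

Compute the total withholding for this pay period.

Income Tax: taxable = £3,021.00 − 4×£500.00 = £1,021.00
  11.85% × £1,021.00 = £120.99
Training Fund Levy: 3% × £3,021.00 = £90.63
Total: £120.99 + £90.63 = £211.62

£211.62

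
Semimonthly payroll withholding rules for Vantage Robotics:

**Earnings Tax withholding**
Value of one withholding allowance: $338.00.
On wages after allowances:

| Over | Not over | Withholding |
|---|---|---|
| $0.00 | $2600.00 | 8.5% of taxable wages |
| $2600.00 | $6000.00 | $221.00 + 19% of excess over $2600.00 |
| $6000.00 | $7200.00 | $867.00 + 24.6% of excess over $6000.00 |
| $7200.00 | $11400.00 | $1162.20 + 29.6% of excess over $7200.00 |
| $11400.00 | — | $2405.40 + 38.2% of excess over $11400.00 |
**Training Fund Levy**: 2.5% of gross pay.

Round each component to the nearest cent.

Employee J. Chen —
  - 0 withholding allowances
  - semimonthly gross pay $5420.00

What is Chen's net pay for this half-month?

$4527.70

Earnings Tax: taxable = $5420.00
  $221.00 + 19% × ($5420.00 − $2600.00) = $221.00 + 19% × $2820.00 = $756.80
Training Fund Levy: 2.5% × $5420.00 = $135.50
Total withheld: $756.80 + $135.50 = $892.30
Net pay: $5420.00 − $892.30 = $4527.70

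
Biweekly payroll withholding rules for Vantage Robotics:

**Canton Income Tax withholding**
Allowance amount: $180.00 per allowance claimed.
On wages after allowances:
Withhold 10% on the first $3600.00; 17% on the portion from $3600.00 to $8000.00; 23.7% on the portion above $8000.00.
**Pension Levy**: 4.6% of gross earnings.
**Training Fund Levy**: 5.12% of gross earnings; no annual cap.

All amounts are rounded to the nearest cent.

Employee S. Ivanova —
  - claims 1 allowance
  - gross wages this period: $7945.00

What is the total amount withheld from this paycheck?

$1840.30

Canton Income Tax: taxable = $7945.00 − 1×$180.00 = $7765.00
  $360.00 + 17% × ($7765.00 − $3600.00) = $360.00 + 17% × $4165.00 = $1068.05
Pension Levy: 4.6% × $7945.00 = $365.47
Training Fund Levy: 5.12% × $7945.00 = $406.78
Total: $1068.05 + $365.47 + $406.78 = $1840.30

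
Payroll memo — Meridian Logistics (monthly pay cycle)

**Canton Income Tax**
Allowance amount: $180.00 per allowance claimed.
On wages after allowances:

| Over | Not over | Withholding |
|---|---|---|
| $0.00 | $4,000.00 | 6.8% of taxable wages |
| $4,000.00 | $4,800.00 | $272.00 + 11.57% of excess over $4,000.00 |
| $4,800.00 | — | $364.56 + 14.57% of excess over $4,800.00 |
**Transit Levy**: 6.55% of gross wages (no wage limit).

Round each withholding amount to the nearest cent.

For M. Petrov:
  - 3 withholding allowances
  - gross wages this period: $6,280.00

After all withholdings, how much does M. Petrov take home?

Canton Income Tax: taxable = $6,280.00 − 3×$180.00 = $5,740.00
  $364.56 + 14.57% × ($5,740.00 − $4,800.00) = $364.56 + 14.57% × $940.00 = $501.52
Transit Levy: 6.55% × $6,280.00 = $411.34
Total withheld: $501.52 + $411.34 = $912.86
Net pay: $6,280.00 − $912.86 = $5,367.14

$5,367.14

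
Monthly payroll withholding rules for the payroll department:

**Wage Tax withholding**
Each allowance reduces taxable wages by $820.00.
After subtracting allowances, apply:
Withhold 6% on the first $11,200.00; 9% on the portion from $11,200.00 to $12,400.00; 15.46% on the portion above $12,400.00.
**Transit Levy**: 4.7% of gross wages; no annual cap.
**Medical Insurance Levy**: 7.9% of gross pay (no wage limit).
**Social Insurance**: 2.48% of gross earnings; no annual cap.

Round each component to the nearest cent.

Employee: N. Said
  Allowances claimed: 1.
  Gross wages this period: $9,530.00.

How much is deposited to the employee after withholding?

Wage Tax: taxable = $9,530.00 − 1×$820.00 = $8,710.00
  6% × $8,710.00 = $522.60
Transit Levy: 4.7% × $9,530.00 = $447.91
Medical Insurance Levy: 7.9% × $9,530.00 = $752.87
Social Insurance: 2.48% × $9,530.00 = $236.34
Total withheld: $522.60 + $447.91 + $752.87 + $236.34 = $1,959.72
Net pay: $9,530.00 − $1,959.72 = $7,570.28

$7,570.28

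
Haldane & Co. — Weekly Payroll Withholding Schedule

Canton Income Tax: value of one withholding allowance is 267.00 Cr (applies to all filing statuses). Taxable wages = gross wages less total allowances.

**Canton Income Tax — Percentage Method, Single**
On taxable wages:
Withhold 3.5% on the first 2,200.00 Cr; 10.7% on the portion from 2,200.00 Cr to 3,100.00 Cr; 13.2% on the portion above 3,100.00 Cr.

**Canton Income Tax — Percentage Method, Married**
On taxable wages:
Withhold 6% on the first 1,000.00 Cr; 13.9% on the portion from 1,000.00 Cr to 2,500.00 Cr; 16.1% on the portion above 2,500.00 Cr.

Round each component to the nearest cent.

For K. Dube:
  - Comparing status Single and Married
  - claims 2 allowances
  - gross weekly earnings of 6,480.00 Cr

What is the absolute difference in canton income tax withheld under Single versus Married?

Canton Income Tax (Single): taxable = 6,480.00 Cr − 2×267.00 Cr = 5,946.00 Cr
  173.30 Cr + 13.2% × (5,946.00 Cr − 3,100.00 Cr) = 173.30 Cr + 13.2% × 2,846.00 Cr = 548.97 Cr
Canton Income Tax (Married): taxable = 6,480.00 Cr − 2×267.00 Cr = 5,946.00 Cr
  268.50 Cr + 16.1% × (5,946.00 Cr − 2,500.00 Cr) = 268.50 Cr + 16.1% × 3,446.00 Cr = 823.31 Cr
Difference: |548.97 Cr − 823.31 Cr| = 274.34 Cr (higher under Married)

274.34 Cr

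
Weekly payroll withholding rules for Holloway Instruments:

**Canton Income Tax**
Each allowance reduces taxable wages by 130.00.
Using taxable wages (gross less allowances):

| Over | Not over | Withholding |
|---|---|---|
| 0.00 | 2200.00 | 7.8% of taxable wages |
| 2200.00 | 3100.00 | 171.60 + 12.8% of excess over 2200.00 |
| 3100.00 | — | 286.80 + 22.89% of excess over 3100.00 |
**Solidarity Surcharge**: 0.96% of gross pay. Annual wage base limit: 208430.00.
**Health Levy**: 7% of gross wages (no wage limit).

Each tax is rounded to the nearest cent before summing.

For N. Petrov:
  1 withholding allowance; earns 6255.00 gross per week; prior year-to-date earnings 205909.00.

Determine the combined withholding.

Canton Income Tax: taxable = 6255.00 − 1×130.00 = 6125.00
  286.80 + 22.89% × (6125.00 − 3100.00) = 286.80 + 22.89% × 3025.00 = 979.22
Solidarity Surcharge: cap 208430.00 − YTD 205909.00 = 2521.00 subject; 0.96% × 2521.00 = 24.20
Health Levy: 7% × 6255.00 = 437.85
Total: 979.22 + 24.20 + 437.85 = 1441.27

1441.27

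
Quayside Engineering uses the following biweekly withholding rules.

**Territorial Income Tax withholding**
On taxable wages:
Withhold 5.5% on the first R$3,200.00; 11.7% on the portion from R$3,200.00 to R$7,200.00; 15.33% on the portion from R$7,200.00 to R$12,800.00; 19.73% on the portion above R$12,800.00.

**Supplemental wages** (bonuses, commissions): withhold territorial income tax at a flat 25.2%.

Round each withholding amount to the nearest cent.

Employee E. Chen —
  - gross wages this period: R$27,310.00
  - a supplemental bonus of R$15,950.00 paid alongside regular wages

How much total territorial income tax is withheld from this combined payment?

R$8,384.70

Territorial Income Tax: taxable = R$27,310.00
  R$1,502.48 + 19.73% × (R$27,310.00 − R$12,800.00) = R$1,502.48 + 19.73% × R$14,510.00 = R$4,365.30
Supplemental (25.2% flat on bonus): 25.2% × R$15,950.00 = R$4,019.40
Total territorial income tax: R$4,365.30 + R$4,019.40 = R$8,384.70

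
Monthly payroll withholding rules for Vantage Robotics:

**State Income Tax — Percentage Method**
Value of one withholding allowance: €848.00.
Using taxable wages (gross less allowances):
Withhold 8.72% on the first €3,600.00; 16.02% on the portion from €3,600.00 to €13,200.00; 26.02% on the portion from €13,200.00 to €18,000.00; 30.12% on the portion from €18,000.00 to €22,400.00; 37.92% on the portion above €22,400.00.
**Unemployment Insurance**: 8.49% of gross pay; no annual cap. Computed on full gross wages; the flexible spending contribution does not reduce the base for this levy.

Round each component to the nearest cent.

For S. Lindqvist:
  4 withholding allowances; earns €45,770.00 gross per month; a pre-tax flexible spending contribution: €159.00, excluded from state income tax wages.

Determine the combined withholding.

€15,827.31

State Income Tax: taxable = €45,770.00 − €159.00 − 4×€848.00 = €42,219.00
  €4,426.08 + 37.92% × (€42,219.00 − €22,400.00) = €4,426.08 + 37.92% × €19,819.00 = €11,941.44
Unemployment Insurance: 8.49% × €45,770.00 = €3,885.87
Total: €11,941.44 + €3,885.87 = €15,827.31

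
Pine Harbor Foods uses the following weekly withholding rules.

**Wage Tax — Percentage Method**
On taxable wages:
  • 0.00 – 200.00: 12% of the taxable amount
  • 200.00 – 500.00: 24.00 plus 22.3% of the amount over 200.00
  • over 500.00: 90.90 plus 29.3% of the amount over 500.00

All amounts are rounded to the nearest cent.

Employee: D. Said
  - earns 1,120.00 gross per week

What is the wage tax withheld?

Wage Tax: taxable = 1,120.00
  90.90 + 29.3% × (1,120.00 − 500.00) = 90.90 + 29.3% × 620.00 = 272.56

272.56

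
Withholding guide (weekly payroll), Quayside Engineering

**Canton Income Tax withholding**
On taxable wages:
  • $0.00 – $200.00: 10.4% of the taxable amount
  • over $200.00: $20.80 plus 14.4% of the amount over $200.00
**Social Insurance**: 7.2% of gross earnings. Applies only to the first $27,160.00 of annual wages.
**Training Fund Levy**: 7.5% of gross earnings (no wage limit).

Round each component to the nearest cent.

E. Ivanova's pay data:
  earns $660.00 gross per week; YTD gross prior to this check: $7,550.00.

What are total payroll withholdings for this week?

Canton Income Tax: taxable = $660.00
  $20.80 + 14.4% × ($660.00 − $200.00) = $20.80 + 14.4% × $460.00 = $87.04
Social Insurance: 7.2% × $660.00 = $47.52
Training Fund Levy: 7.5% × $660.00 = $49.50
Total: $87.04 + $47.52 + $49.50 = $184.06

$184.06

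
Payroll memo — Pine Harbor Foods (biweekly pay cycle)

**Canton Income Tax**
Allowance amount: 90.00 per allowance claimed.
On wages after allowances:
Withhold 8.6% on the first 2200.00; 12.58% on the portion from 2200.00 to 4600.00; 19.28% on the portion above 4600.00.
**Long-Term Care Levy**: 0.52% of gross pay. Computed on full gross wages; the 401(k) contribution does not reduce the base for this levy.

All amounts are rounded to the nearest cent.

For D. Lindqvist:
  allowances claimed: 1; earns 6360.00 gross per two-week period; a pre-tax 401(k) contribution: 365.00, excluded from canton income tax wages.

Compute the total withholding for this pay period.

Canton Income Tax: taxable = 6360.00 − 365.00 − 1×90.00 = 5905.00
  491.12 + 19.28% × (5905.00 − 4600.00) = 491.12 + 19.28% × 1305.00 = 742.72
Long-Term Care Levy: 0.52% × 6360.00 = 33.07
Total: 742.72 + 33.07 = 775.79

775.79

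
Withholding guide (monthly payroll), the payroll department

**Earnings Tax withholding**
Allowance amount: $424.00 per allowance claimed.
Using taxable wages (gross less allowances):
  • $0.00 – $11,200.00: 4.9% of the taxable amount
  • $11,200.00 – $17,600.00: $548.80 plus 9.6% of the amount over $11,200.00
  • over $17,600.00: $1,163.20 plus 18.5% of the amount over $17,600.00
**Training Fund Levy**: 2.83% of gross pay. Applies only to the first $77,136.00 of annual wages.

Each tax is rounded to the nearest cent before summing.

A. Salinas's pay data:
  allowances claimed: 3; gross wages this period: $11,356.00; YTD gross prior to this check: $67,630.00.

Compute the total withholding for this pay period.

$763.14

Earnings Tax: taxable = $11,356.00 − 3×$424.00 = $10,084.00
  4.9% × $10,084.00 = $494.12
Training Fund Levy: cap $77,136.00 − YTD $67,630.00 = $9,506.00 subject; 2.83% × $9,506.00 = $269.02
Total: $494.12 + $269.02 = $763.14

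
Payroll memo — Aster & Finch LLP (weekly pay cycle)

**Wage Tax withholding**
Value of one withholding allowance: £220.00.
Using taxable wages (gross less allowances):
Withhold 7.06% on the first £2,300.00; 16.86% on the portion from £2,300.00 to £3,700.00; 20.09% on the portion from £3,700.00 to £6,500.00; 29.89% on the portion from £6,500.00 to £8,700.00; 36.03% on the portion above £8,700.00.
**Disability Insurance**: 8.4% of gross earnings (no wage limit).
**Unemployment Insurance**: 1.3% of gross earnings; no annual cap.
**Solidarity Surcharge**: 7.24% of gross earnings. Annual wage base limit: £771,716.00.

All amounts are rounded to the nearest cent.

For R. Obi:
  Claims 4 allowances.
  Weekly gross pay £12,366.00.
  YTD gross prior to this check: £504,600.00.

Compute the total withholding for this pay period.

£4,717.12

Wage Tax: taxable = £12,366.00 − 4×£220.00 = £11,486.00
  £1,618.52 + 36.03% × (£11,486.00 − £8,700.00) = £1,618.52 + 36.03% × £2,786.00 = £2,622.32
Disability Insurance: 8.4% × £12,366.00 = £1,038.74
Unemployment Insurance: 1.3% × £12,366.00 = £160.76
Solidarity Surcharge: 7.24% × £12,366.00 = £895.30
Total: £2,622.32 + £1,038.74 + £160.76 + £895.30 = £4,717.12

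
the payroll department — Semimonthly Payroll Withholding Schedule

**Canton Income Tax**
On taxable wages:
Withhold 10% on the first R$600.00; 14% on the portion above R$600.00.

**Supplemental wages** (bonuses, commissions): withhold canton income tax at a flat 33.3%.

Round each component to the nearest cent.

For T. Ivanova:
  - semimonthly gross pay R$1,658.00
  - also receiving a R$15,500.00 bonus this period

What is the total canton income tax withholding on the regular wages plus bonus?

Canton Income Tax: taxable = R$1,658.00
  R$60.00 + 14% × (R$1,658.00 − R$600.00) = R$60.00 + 14% × R$1,058.00 = R$208.12
Supplemental (33.3% flat on bonus): 33.3% × R$15,500.00 = R$5,161.50
Total canton income tax: R$208.12 + R$5,161.50 = R$5,369.62

R$5,369.62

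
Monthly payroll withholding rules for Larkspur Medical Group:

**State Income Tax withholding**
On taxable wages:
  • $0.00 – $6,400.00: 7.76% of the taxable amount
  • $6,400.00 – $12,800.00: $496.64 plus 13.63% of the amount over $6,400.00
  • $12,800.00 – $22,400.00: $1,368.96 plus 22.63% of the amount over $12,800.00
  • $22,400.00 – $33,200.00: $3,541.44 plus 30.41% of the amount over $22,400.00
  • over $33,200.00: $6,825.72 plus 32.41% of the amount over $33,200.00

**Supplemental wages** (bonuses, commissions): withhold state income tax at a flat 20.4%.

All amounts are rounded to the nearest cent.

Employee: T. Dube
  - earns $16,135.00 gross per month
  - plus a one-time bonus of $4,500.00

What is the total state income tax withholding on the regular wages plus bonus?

State Income Tax: taxable = $16,135.00
  $1,368.96 + 22.63% × ($16,135.00 − $12,800.00) = $1,368.96 + 22.63% × $3,335.00 = $2,123.67
Supplemental (20.4% flat on bonus): 20.4% × $4,500.00 = $918.00
Total state income tax: $2,123.67 + $918.00 = $3,041.67

$3,041.67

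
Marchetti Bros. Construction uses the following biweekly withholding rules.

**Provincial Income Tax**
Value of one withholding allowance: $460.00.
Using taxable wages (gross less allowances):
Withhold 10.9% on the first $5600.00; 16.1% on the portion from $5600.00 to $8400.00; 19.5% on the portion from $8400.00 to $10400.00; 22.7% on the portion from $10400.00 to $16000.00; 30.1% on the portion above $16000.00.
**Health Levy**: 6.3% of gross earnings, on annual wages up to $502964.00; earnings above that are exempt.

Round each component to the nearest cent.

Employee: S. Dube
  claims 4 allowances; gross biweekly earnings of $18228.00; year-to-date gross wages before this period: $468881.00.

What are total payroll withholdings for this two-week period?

$3987.55

Provincial Income Tax: taxable = $18228.00 − 4×$460.00 = $16388.00
  $2722.40 + 30.1% × ($16388.00 − $16000.00) = $2722.40 + 30.1% × $388.00 = $2839.19
Health Levy: 6.3% × $18228.00 = $1148.36
Total: $2839.19 + $1148.36 = $3987.55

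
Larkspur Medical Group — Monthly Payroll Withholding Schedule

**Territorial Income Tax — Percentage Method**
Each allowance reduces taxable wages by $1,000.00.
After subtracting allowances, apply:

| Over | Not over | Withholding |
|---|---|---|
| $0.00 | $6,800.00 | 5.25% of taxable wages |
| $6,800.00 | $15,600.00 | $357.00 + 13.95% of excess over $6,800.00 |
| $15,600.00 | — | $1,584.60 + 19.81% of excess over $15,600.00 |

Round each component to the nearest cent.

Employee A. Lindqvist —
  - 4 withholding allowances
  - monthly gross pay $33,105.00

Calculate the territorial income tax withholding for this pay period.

Territorial Income Tax: taxable = $33,105.00 − 4×$1,000.00 = $29,105.00
  $1,584.60 + 19.81% × ($29,105.00 − $15,600.00) = $1,584.60 + 19.81% × $13,505.00 = $4,259.94

$4,259.94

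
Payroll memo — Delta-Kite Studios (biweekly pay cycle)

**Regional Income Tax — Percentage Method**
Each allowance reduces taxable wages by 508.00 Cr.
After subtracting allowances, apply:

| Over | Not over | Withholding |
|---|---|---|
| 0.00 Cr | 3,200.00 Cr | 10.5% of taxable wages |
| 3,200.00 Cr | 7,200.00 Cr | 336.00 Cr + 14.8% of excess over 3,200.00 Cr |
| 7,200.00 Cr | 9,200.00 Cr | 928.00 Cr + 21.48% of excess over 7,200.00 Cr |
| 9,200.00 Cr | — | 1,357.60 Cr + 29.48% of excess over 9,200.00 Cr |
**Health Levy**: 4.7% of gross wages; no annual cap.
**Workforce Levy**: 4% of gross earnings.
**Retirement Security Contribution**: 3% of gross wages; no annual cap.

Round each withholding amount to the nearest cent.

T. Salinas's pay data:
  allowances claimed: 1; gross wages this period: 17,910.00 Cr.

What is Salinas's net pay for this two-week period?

12,038.98 Cr

Regional Income Tax: taxable = 17,910.00 Cr − 1×508.00 Cr = 17,402.00 Cr
  1,357.60 Cr + 29.48% × (17,402.00 Cr − 9,200.00 Cr) = 1,357.60 Cr + 29.48% × 8,202.00 Cr = 3,775.55 Cr
Health Levy: 4.7% × 17,910.00 Cr = 841.77 Cr
Workforce Levy: 4% × 17,910.00 Cr = 716.40 Cr
Retirement Security Contribution: 3% × 17,910.00 Cr = 537.30 Cr
Total withheld: 3,775.55 Cr + 841.77 Cr + 716.40 Cr + 537.30 Cr = 5,871.02 Cr
Net pay: 17,910.00 Cr − 5,871.02 Cr = 12,038.98 Cr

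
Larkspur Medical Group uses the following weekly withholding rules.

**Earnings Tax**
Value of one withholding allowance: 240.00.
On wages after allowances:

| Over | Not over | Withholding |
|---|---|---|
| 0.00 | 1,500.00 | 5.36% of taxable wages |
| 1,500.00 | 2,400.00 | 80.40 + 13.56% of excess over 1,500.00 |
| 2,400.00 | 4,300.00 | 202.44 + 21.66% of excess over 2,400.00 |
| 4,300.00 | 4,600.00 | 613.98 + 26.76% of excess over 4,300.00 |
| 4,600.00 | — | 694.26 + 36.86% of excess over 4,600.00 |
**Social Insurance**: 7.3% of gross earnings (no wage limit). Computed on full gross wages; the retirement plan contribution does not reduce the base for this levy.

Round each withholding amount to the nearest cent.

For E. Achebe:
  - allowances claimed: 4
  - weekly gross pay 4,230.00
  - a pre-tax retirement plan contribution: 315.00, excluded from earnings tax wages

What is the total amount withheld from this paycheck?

631.44

Earnings Tax: taxable = 4,230.00 − 315.00 − 4×240.00 = 2,955.00
  202.44 + 21.66% × (2,955.00 − 2,400.00) = 202.44 + 21.66% × 555.00 = 322.65
Social Insurance: 7.3% × 4,230.00 = 308.79
Total: 322.65 + 308.79 = 631.44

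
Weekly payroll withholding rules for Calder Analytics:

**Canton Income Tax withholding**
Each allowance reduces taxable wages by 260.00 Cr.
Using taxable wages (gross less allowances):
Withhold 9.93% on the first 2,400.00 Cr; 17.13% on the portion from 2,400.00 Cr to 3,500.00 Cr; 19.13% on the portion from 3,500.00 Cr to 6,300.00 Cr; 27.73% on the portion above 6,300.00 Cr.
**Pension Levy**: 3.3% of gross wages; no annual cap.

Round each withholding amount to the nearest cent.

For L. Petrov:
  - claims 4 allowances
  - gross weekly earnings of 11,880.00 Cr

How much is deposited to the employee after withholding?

Canton Income Tax: taxable = 11,880.00 Cr − 4×260.00 Cr = 10,840.00 Cr
  962.39 Cr + 27.73% × (10,840.00 Cr − 6,300.00 Cr) = 962.39 Cr + 27.73% × 4,540.00 Cr = 2,221.33 Cr
Pension Levy: 3.3% × 11,880.00 Cr = 392.04 Cr
Total withheld: 2,221.33 Cr + 392.04 Cr = 2,613.37 Cr
Net pay: 11,880.00 Cr − 2,613.37 Cr = 9,266.63 Cr

9,266.63 Cr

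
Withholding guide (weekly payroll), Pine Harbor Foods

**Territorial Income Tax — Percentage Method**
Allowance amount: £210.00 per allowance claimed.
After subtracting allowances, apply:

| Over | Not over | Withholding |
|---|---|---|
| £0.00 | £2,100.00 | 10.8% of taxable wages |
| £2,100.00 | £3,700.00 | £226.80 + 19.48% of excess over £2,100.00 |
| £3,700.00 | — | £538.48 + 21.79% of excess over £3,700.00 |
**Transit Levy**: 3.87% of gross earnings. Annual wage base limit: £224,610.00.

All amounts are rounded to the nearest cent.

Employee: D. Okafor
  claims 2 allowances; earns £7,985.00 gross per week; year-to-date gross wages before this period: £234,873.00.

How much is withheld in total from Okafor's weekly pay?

Territorial Income Tax: taxable = £7,985.00 − 2×£210.00 = £7,565.00
  £538.48 + 21.79% × (£7,565.00 − £3,700.00) = £538.48 + 21.79% × £3,865.00 = £1,380.66
Transit Levy: YTD £234,873.00 ≥ cap £224,610.00 → £0.00
Total: £1,380.66 + £0.00 = £1,380.66

£1,380.66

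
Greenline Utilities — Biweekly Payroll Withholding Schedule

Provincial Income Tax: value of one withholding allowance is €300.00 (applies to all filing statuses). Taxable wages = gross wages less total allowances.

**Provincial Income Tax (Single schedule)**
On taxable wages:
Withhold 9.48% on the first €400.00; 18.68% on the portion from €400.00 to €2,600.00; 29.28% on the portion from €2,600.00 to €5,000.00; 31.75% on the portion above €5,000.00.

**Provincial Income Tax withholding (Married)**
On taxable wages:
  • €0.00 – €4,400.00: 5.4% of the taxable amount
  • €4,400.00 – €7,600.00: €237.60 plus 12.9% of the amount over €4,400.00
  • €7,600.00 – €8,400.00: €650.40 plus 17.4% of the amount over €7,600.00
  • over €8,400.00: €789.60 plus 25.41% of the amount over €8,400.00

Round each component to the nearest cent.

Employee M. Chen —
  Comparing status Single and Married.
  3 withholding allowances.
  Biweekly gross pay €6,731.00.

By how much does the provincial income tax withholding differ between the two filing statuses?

Provincial Income Tax (Single): taxable = €6,731.00 − 3×€300.00 = €5,831.00
  €1,151.60 + 31.75% × (€5,831.00 − €5,000.00) = €1,151.60 + 31.75% × €831.00 = €1,415.44
Provincial Income Tax (Married): taxable = €6,731.00 − 3×€300.00 = €5,831.00
  €237.60 + 12.9% × (€5,831.00 − €4,400.00) = €237.60 + 12.9% × €1,431.00 = €422.20
Difference: |€1,415.44 − €422.20| = €993.24 (higher under Single)

€993.24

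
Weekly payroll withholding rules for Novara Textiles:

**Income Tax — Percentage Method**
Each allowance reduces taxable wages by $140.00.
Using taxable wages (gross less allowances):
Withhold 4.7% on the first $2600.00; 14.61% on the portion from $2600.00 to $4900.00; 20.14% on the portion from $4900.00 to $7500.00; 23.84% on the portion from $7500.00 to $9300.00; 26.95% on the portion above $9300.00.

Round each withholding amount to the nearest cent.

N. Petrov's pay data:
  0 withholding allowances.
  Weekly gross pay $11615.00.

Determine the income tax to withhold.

Income Tax: taxable = $11615.00
  $1410.99 + 26.95% × ($11615.00 − $9300.00) = $1410.99 + 26.95% × $2315.00 = $2034.88

$2034.88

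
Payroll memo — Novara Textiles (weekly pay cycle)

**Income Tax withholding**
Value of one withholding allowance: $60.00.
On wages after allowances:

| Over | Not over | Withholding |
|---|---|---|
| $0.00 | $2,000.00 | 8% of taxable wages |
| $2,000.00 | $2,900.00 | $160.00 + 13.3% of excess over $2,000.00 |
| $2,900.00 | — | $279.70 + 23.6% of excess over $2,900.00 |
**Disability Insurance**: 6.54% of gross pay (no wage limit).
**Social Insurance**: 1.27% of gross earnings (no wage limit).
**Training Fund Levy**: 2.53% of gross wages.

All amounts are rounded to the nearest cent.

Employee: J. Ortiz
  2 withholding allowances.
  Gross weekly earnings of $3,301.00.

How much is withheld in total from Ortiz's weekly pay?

Income Tax: taxable = $3,301.00 − 2×$60.00 = $3,181.00
  $279.70 + 23.6% × ($3,181.00 − $2,900.00) = $279.70 + 23.6% × $281.00 = $346.02
Disability Insurance: 6.54% × $3,301.00 = $215.89
Social Insurance: 1.27% × $3,301.00 = $41.92
Training Fund Levy: 2.53% × $3,301.00 = $83.52
Total: $346.02 + $215.89 + $41.92 + $83.52 = $687.35

$687.35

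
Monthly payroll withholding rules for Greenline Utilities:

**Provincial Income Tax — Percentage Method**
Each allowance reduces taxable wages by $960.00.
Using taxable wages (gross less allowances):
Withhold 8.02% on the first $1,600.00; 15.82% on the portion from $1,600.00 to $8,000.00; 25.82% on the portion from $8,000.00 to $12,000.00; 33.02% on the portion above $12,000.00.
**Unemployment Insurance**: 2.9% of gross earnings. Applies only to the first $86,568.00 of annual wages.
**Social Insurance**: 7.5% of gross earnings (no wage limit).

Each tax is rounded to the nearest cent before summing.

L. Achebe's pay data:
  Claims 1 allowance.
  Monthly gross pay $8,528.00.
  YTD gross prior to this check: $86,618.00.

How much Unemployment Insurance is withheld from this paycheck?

Unemployment Insurance: YTD $86,618.00 ≥ cap $86,568.00 → $0.00

$0.00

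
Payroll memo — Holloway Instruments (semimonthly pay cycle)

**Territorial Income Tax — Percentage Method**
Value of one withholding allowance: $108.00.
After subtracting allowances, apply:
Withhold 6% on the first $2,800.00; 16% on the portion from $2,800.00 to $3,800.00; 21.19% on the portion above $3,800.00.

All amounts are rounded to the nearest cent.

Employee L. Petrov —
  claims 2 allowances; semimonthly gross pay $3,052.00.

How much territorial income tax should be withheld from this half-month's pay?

$173.76

Territorial Income Tax: taxable = $3,052.00 − 2×$108.00 = $2,836.00
  $168.00 + 16% × ($2,836.00 − $2,800.00) = $168.00 + 16% × $36.00 = $173.76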